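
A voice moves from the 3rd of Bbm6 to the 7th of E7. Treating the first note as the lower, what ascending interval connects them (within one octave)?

augmented unison

The 3rd of Bbm6 is Db; the 7th of E7 is D.
1 letter names make it a unison; at 1 semitone (a half step wider than perfect) the quality is augmented.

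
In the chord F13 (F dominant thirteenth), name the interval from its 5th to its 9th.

F13 (F dominant thirteenth): F–A–C–Eb–G–D.
The 5th is C and the 9th is G.
C up to G spans 5 letter names and 7 semitones — a perfect fifth.

perfect fifth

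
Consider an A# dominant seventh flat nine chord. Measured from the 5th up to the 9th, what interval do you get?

Spelling the chord: A#, C##, E#, G#, B.
The 5th is E# and the 9th is B.
5 letter names make it a fifth; at 6 semitones (a half step narrower than perfect) the quality is diminished.

diminished fifth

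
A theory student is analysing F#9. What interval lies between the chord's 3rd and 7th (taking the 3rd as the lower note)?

diminished fifth

Spelling the chord: F#-A#-C#-E-G#.
3rd = A#; 7th = E.
A# up to E is 6 semitones, a half step narrower than a perfect fifth, so the interval is diminished.
This 3–7 tritone is the characteristic tension at the heart of the dominant sound.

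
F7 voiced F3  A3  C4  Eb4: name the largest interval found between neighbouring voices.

major 3rd

Adjacent intervals: F3→A3 = major third; A3→C4 = minor third; C4→Eb4 = minor third.
The largest is F3 to A3, a major third (4 semitones).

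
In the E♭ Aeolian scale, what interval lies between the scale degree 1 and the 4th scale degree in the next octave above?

perfect 11th

Spelling the E♭ Aeolian scale: E♭ F G♭ A♭ B♭ C♭ D♭.
Scale degree 1 = E♭; 4th scale degree (up an octave) = A♭.
E♭ up to A♭ spans 11 letter names and 17 semitones — a perfect eleventh.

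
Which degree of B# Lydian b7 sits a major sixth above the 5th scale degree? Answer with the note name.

D##

The scale is B# C## D## E## F## G## A#.
The 5th scale degree is F##; a major sixth above that is D## — scale degree 3.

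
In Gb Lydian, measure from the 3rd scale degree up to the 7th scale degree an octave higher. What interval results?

The scale runs Gb Ab Bb C Db Eb F.
That puts Bb below F.
Counting 12 letters and 19 half steps from Bb gives a perfect twelfth.

perfect 12th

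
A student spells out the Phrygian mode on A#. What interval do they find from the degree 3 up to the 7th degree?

A# phrygian: A# B C# D# E# F# G#.
That puts C# below G#.
From C# to G# is 7 semitones, exactly the perfect fifth.

perfect fifth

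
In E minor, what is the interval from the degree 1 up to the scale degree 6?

The scale runs E F# G A B C D.
So we need the interval from E up to C.
6 letter names make it a sixth; at 8 semitones (a half step narrower than major) the quality is minor.

minor sixth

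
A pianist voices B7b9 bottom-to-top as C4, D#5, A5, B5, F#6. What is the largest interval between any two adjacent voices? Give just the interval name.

Adjacent intervals: C4→D#5 = augmented ninth; D#5→A5 = diminished fifth; A5→B5 = major second; B5→F#6 = perfect fifth.
The largest is C4 to D#5, an augmented ninth (15 semitones).

augmented ninth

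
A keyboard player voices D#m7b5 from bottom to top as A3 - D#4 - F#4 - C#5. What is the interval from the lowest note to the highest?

major tenth

The outer voices are A3 and C#5.
Counting 10 letters and 16 half steps from A gives a major tenth.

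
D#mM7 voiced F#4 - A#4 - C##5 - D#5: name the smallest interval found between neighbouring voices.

minor second

Adjacent intervals: F#4→A#4 = major third; A#4→C##5 = major third; C##5→D#5 = minor second.
The smallest is C##5 to D#5, a minor second (1 semitone).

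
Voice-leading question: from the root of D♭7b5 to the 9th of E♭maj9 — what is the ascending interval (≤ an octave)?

major 3rd

The root of D♭7b5 is D♭; the 9th of E♭maj9 is F.
From D♭ to F is 4 semitones, exactly the major third.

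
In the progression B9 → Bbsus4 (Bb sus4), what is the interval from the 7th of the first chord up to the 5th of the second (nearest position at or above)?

The 7th of B9 is A; the 5th of Bbsus4 (Bb sus4) is F.
From A to F: 8 semitones over a sixth = minor.

m6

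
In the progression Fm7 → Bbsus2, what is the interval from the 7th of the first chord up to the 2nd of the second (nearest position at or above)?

The 7th of Fm7 is Eb; the 2nd of Bbsus2 is C.
Eb up to C spans 6 letter names and 9 semitones — a major sixth.

major sixth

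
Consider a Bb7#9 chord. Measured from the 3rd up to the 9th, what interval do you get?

M7

The chord tones of Bb7#9 are Bb D F Ab C#.
The 3rd is D and the 9th is C#.
From D to C# is 11 semitones, exactly the major seventh.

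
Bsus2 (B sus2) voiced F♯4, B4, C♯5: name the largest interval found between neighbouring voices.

Adjacent intervals: F♯4→B4 = perfect fourth; B4→C♯5 = major second.
The largest is F♯4 to B4, a perfect fourth (5 semitones).

P4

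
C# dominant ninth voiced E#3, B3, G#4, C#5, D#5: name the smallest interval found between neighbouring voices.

major 2nd

Adjacent intervals: E#3→B3 = diminished fifth; B3→G#4 = major sixth; G#4→C#5 = perfect fourth; C#5→D#5 = major second.
The smallest is C#5 to D#5, a major second (2 semitones).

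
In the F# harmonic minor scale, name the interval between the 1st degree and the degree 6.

F# harmonic minor: F# G# A B C# D E#.
The 1st degree is F# and the degree 6 is D.
F# up to D is 8 semitones, a half step narrower than a major sixth, so the interval is minor.

minor sixth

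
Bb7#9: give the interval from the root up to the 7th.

m7

The chord tones of Bb dominant seventh sharp nine are Bb–D–F–Ab–C#.
So we need the interval from Bb up to Ab.
7 letter names make it a seventh; at 10 semitones (a half step narrower than major) the quality is minor.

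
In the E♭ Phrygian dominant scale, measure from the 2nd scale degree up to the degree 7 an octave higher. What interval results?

Spelling the E♭ Phrygian dominant scale: E♭ F♭ G A♭ B♭ C♭ D♭.
That puts F♭ below D♭.
Counting 13 letters and 21 half steps from F♭ gives a major thirteenth.

major 13th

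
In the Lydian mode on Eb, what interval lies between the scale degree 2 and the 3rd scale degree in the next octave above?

Eb lydian: Eb F G A Bb C D.
Scale degree 2 = F; degree 3 (up an octave) = G.
F up to G spans 9 letter names and 14 semitones — a major ninth.

major 9th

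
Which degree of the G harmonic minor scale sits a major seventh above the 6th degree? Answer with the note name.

D

The scale is G A B♭ C D E♭ F♯.
The 6th degree is E♭; a major seventh above that is D — scale degree 5.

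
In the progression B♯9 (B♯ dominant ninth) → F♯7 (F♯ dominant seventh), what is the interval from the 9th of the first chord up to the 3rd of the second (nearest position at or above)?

The 9th of B♯9 (B♯ dominant ninth) is C𝄪; the 3rd of F♯7 (F♯ dominant seventh) is A♯.
From C𝄪 to A♯: 8 semitones over a sixth = minor.

minor sixth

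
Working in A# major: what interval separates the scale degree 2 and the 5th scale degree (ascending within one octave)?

perfect 4th

The scale runs A# B# C## D# E# F## G##.
That puts B# below E#.
Counting 4 letters and 5 half steps from B# gives a perfect fourth.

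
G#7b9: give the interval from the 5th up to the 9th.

Spelling the chord: G# B# D# F# A.
The 5th is D# and the 9th is A.
D# up to A is 6 semitones, a half step narrower than a perfect fifth, so the interval is diminished.

d5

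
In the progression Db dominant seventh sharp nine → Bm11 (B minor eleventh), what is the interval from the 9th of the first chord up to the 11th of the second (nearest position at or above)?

perfect 1st

Db dominant seventh sharp nine has E as its 9th, and Bm11 (B minor eleventh) has E as its 11th.
Counting 1 letters and 0 half steps from E gives a perfect unison.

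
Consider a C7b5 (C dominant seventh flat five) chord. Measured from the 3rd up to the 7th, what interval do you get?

C7b5 (C dominant seventh flat five) is spelled C-E-G♭-B♭.
So we need the interval from E up to B♭.
5 letter names make it a fifth; at 6 semitones (a half step narrower than perfect) the quality is diminished.
This 3–7 tritone is the characteristic tension at the heart of the dominant sound.

diminished 5th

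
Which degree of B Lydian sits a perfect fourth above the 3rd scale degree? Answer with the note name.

The scale is B C# D# E# F# G# A#.
The 3rd scale degree is D#; a perfect fourth above that is G# — scale degree 6.

G#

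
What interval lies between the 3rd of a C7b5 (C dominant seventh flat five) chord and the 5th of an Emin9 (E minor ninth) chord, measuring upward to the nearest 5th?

C7b5 (C dominant seventh flat five) has E as its 3rd, and Emin9 (E minor ninth) has B as its 5th.
Counting 5 letters and 7 half steps from E gives a perfect fifth.

perfect 5th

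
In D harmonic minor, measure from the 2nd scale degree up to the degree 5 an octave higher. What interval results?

perfect eleventh

The scale runs D E F G A B♭ C♯.
The 2nd scale degree is E and the degree 5 (up an octave) is A.
From E to A is 17 semitones, exactly the perfect eleventh.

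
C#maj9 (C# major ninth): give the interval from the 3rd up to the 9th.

C#maj9: C#–E#–G#–B#–D#.
So we need the interval from E# up to D#.
E# up to D# is 10 semitones, a half step narrower than a major seventh, so the interval is minor.

m7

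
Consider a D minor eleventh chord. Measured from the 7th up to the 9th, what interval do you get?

Dm11 is spelled D F A C E G.
7th = C; 9th = E.
From C to E is 4 semitones, exactly the major third.

major 3rd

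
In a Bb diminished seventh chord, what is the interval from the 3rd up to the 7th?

Spelling the chord: Bb-Db-Fb-Abb.
The 3rd is Db and the 7th is Abb.
From Db to Abb: 6 semitones over a fifth = diminished.

diminished fifth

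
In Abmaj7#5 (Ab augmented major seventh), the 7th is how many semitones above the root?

11

Abmaj7#5: Ab–C–E–G.
Ab to G is a major seventh: 11 semitones.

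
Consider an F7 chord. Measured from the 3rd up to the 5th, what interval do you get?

minor third

F7 is spelled F, A, C, E♭.
So we need the interval from A up to C.
3 letter names make it a third; at 3 semitones (a half step narrower than major) the quality is minor.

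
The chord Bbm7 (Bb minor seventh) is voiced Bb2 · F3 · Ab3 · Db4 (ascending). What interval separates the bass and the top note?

The outer voices are Bb2 and Db4.
10 letter names make it a tenth; at 15 semitones (a half step narrower than major) the quality is minor.

minor tenth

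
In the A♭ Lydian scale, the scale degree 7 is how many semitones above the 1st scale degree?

11

The scale is A♭ B♭ C D E♭ F G.
A♭ up to G is a major seventh — 11 semitones.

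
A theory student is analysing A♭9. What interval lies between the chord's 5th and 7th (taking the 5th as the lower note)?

A♭ dominant ninth is spelled A♭–C–E♭–G♭–B♭.
5th = E♭; 7th = G♭.
E♭ up to G♭ is 3 semitones, a half step narrower than a major third, so the interval is minor.

minor third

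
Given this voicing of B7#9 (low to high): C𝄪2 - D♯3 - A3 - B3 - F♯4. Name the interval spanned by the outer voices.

The outer voices are C𝄪2 and F♯4.
C𝄪 up to F♯ is 28 semitones, a half step narrower than a perfect 18th, so the interval is diminished.

diminished 18th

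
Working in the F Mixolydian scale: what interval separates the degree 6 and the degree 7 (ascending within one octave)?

minor second

The scale runs F G A Bb C D Eb.
Degree 6 = D; 7th degree = Eb.
From D to Eb: 1 semitone over a second = minor.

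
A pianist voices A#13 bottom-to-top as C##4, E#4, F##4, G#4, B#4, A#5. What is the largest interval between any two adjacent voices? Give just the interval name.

Adjacent intervals: C##4→E#4 = minor third; E#4→F##4 = major second; F##4→G#4 = minor second; G#4→B#4 = major third; B#4→A#5 = minor seventh.
The largest is B#4 to A#5, a minor seventh (10 semitones).

minor seventh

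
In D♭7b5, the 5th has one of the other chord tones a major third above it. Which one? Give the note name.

D♭7b5 is spelled D♭–F–A𝄫–C♭.
The 5th is A𝄫. A major third above A𝄫 is C♭.
C♭ is the chord's 7th.

Cb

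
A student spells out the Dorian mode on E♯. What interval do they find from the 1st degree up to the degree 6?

The scale runs E♯ F𝄪 G♯ A♯ B♯ C𝄪 D♯.
So we need the interval from E♯ up to C𝄪.
E♯ up to C𝄪 spans 6 letter names and 9 semitones — a major sixth.

major sixth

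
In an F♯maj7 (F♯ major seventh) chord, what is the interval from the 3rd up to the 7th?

perfect 5th

The chord tones of F♯ major seventh are F♯, A♯, C♯, E♯.
3rd = A♯; 7th = E♯.
A♯ up to E♯ spans 5 letter names and 7 semitones — a perfect fifth.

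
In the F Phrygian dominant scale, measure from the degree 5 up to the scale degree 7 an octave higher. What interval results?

minor 10th

F phrygian dominant: F G♭ A B♭ C D♭ E♭.
So we need the interval from C up to E♭.
10 letter names make it a tenth; at 15 semitones (a half step narrower than major) the quality is minor.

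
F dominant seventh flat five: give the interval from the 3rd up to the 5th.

The chord tones of F dominant seventh flat five are F, A, Cb, Eb.
That puts A below Cb.
From A to Cb: 2 semitones over a third = diminished.

d3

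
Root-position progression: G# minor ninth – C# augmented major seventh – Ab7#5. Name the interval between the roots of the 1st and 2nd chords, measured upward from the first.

perfect fourth

The roots are G# and C#.
Counting 4 letters and 5 half steps from G# gives a perfect fourth.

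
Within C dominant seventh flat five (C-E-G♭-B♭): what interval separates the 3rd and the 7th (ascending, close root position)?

That puts E below B♭.
5 letter names make it a fifth; at 6 semitones (a half step narrower than perfect) the quality is diminished.

diminished fifth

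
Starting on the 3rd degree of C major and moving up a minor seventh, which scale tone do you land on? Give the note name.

D

The scale is C D E F G A B.
The 3rd degree is E; a minor seventh above that is D — scale degree 2.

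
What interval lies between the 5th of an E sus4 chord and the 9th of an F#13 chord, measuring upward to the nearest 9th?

major sixth

E sus4 has B as its 5th, and F#13 has G# as its 9th.
From B to G# is 9 semitones, exactly the major sixth.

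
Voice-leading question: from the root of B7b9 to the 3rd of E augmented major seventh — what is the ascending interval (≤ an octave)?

B7b9 has B as its root, and E augmented major seventh has G# as its 3rd.
Counting 6 letters and 9 half steps from B gives a major sixth.

major sixth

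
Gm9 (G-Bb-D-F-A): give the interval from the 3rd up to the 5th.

The 3rd is Bb and the 5th is D.
From Bb to D is 4 semitones, exactly the major third.

major third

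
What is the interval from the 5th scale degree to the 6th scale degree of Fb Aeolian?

Fb natural minor: Fb Gb Abb Bbb Cb Dbb Ebb.
5th scale degree = Cb; 6th scale degree = Dbb.
From Cb to Dbb: 1 semitone over a second = minor.

minor second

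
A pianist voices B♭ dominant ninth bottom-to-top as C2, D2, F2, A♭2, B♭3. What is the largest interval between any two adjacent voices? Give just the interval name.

Adjacent intervals: C2→D2 = major second; D2→F2 = minor third; F2→A♭2 = minor third; A♭2→B♭3 = major ninth.
The largest is A♭2 to B♭3, a major ninth (14 semitones).

M9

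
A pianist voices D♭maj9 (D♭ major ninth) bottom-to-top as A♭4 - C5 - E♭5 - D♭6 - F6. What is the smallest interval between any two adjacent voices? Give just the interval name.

Adjacent intervals: A♭4→C5 = major third; C5→E♭5 = minor third; E♭5→D♭6 = minor seventh; D♭6→F6 = major third.
The smallest is C5 to E♭5, a minor third (3 semitones).

minor third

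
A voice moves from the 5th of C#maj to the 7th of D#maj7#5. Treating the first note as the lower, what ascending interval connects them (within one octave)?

C#maj has G# as its 5th, and D#maj7#5 has C## as its 7th.
4 letter names make it a fourth; at 6 semitones (a half step wider than perfect) the quality is augmented.

A4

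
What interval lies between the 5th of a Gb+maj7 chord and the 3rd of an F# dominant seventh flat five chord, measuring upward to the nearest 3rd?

augmented fifth

The 5th of Gb+maj7 is D; the 3rd of F# dominant seventh flat five is A#.
D up to A# is 8 semitones, a half step wider than a perfect fifth, so the interval is augmented.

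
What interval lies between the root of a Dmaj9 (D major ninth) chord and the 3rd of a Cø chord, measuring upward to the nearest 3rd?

The root of Dmaj9 (D major ninth) is D; the 3rd of Cø is Eb.
D up to Eb is 1 semitone, a half step narrower than a major second, so the interval is minor.

m2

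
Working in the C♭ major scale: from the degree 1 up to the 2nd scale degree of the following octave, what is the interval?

M9

C♭ major: C♭ D♭ E♭ F♭ G♭ A♭ B♭.
The degree 1 is C♭ and the scale degree 2 (up an octave) is D♭.
Counting 9 letters and 14 half steps from C♭ gives a major ninth.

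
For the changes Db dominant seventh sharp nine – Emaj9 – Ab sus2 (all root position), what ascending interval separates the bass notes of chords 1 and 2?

augmented second

The roots are Db and E.
Db up to E is 3 semitones, a half step wider than a major second, so the interval is augmented.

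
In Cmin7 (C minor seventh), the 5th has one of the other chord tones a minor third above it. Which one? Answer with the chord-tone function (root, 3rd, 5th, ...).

C minor seventh is spelled C, Eb, G, Bb.
The 5th is G. A minor third above G is Bb.
Bb is the chord's 7th.

7th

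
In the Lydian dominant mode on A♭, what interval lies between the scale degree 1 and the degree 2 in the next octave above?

Spelling the Lydian dominant mode on A♭: A♭ B♭ C D E♭ F G♭.
The scale degree 1 is A♭ and the 2nd scale degree (up an octave) is B♭.
Counting 9 letters and 14 half steps from A♭ gives a major ninth.

major ninth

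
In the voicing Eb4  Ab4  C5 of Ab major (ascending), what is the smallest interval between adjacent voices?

Adjacent intervals: Eb4→Ab4 = perfect fourth; Ab4→C5 = major third.
The smallest is Ab4 to C5, a major third (4 semitones).

major third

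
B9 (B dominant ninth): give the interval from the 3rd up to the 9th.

The chord tones of B9 are B D♯ F♯ A C♯.
3rd = D♯; 9th = C♯.
7 letter names make it a seventh; at 10 semitones (a half step narrower than major) the quality is minor.

minor seventh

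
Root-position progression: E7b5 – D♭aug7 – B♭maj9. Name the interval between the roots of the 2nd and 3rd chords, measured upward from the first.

major sixth

The roots are D♭ and B♭.
D♭ up to B♭ spans 6 letter names and 9 semitones — a major sixth.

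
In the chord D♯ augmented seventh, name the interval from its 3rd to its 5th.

major 3rd

The chord tones of D♯ augmented seventh are D♯-F𝄪-A𝄪-C♯.
That puts F𝄪 below A𝄪.
F𝄪 up to A𝄪 spans 3 letter names and 4 semitones — a major third.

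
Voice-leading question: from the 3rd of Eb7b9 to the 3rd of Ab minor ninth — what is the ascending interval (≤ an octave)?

Eb7b9 has G as its 3rd, and Ab minor ninth has Cb as its 3rd.
From G to Cb: 4 semitones over a fourth = diminished.

diminished fourth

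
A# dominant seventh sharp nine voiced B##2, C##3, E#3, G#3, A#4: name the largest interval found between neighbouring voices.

Adjacent intervals: B##2→C##3 = minor second; C##3→E#3 = minor third; E#3→G#3 = minor third; G#3→A#4 = major ninth.
The largest is G#3 to A#4, a major ninth (14 semitones).

major 9th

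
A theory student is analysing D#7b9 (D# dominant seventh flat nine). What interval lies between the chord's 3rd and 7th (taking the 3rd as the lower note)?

diminished fifth

The chord tones of D#7b9 are D#, F##, A#, C#, E.
That puts F## below C#.
5 letter names make it a fifth; at 6 semitones (a half step narrower than perfect) the quality is diminished.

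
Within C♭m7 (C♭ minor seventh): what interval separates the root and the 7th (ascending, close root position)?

minor seventh

Spelling the chord: C♭, E𝄫, G♭, B𝄫.
That puts C♭ below B𝄫.
7 letter names make it a seventh; at 10 semitones (a half step narrower than major) the quality is minor.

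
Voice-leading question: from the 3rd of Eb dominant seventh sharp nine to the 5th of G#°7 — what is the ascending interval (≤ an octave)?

Eb dominant seventh sharp nine has G as its 3rd, and G#°7 has D as its 5th.
G up to D spans 5 letter names and 7 semitones — a perfect fifth.

perfect 5th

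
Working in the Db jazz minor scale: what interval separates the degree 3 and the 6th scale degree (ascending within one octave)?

Spelling the Db jazz minor scale: Db Eb Fb Gb Ab Bb C.
The degree 3 is Fb and the 6th degree is Bb.
From Fb to Bb: 6 semitones over a fourth = augmented.

augmented fourth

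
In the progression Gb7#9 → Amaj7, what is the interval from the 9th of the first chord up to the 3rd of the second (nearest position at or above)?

The 9th of Gb7#9 is A; the 3rd of Amaj7 is C#.
From A to C# is 4 semitones, exactly the major third.

major third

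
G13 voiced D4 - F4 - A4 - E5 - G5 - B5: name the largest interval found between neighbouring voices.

Adjacent intervals: D4→F4 = minor third; F4→A4 = major third; A4→E5 = perfect fifth; E5→G5 = minor third; G5→B5 = major third.
The largest is A4 to E5, a perfect fifth (7 semitones).

perfect fifth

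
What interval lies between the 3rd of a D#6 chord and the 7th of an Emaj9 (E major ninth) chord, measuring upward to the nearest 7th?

D#6 has F## as its 3rd, and Emaj9 (E major ninth) has D# as its 7th.
F## up to D# is 8 semitones, a half step narrower than a major sixth, so the interval is minor.

minor sixth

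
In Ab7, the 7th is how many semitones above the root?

10

Ab7 (Ab dominant seventh) is spelled Ab, C, Eb, Gb.
Ab to Gb is a minor seventh: 10 semitones.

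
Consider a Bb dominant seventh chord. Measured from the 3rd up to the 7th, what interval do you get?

Spelling the chord: Bb–D–F–Ab.
That puts D below Ab.
From D to Ab: 6 semitones over a fifth = diminished.

diminished fifth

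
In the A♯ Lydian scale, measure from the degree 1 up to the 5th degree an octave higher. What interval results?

perfect twelfth

A♯ lydian: A♯ B♯ C𝄪 D𝄪 E♯ F𝄪 G𝄪.
Degree 1 = A♯; 5th degree (up an octave) = E♯.
A♯ up to E♯ spans 12 letter names and 19 semitones — a perfect twelfth.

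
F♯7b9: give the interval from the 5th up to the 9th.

diminished fifth

F♯ dominant seventh flat nine: F♯-A♯-C♯-E-G.
5th = C♯; 9th = G.
From C♯ to G: 6 semitones over a fifth = diminished.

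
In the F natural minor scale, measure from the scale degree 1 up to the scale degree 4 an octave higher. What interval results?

P11

The scale runs F G Ab Bb C Db Eb.
Scale degree 1 = F; 4th scale degree (up an octave) = Bb.
Counting 11 letters and 17 half steps from F gives a perfect eleventh.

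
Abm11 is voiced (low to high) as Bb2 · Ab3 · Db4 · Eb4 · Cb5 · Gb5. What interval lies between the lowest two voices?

Those voices are Bb2 and Ab3.
From Bb to Ab: 10 semitones over a seventh = minor.

minor seventh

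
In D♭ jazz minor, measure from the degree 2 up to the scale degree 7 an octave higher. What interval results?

D♭ melodic minor: D♭ E♭ F♭ G♭ A♭ B♭ C.
The degree 2 is E♭ and the degree 7 (up an octave) is C.
Counting 13 letters and 21 half steps from E♭ gives a major thirteenth.

major 13th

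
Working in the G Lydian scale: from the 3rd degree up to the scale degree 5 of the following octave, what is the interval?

Spelling the G Lydian scale: G A B C# D E F#.
3rd degree = B; degree 5 (up an octave) = D.
10 letter names make it a tenth; at 15 semitones (a half step narrower than major) the quality is minor.

m10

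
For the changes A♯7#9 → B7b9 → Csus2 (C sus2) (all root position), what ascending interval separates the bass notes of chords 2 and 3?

minor 2nd

The roots are B and C.
B up to C is 1 semitone, a half step narrower than a major second, so the interval is minor.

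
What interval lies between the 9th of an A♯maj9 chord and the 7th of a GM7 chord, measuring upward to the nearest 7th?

The 9th of A♯maj9 is B♯; the 7th of GM7 is F♯.
B♯ up to F♯ is 6 semitones, a half step narrower than a perfect fifth, so the interval is diminished.

diminished fifth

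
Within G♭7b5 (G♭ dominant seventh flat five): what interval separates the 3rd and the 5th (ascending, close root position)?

diminished third

Spelling the chord: G♭ B♭ D𝄫 F♭.
That puts B♭ below D𝄫.
B♭ up to D𝄫 is 2 semitones, a whole step narrower than a major third, so the interval is diminished.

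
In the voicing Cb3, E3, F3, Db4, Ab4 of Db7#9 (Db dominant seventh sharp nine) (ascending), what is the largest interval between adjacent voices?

Adjacent intervals: Cb3→E3 = augmented third; E3→F3 = minor second; F3→Db4 = minor sixth; Db4→Ab4 = perfect fifth.
The largest is F3 to Db4, a minor sixth (8 semitones).

minor 6th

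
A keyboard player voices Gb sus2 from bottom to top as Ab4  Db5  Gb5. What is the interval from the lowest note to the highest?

m7

The outer voices are Ab4 and Gb5.
Ab up to Gb is 10 semitones, a half step narrower than a major seventh, so the interval is minor.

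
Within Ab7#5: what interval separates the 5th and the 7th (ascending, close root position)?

diminished third

Spelling the chord: Ab-C-E-Gb.
5th = E; 7th = Gb.
From E to Gb: 2 semitones over a third = diminished.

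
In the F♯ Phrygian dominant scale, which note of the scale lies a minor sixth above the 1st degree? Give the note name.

The scale is F♯ G A♯ B C♯ D E.
The 1st degree is F♯; a minor sixth above that is D — scale degree 6.

D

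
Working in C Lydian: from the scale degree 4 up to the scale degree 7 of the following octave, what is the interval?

C lydian: C D E F♯ G A B.
The scale degree 4 is F♯ and the scale degree 7 (up an octave) is B.
Counting 11 letters and 17 half steps from F♯ gives a perfect eleventh.

P11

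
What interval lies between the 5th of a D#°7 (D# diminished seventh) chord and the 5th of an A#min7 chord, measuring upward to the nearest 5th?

A5

D#°7 (D# diminished seventh) has A as its 5th, and A#min7 has E# as its 5th.
5 letter names make it a fifth; at 8 semitones (a half step wider than perfect) the quality is augmented.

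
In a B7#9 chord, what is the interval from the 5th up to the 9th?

Spelling the chord: B D# F# A C##.
That puts F# below C##.
From F# to C##: 8 semitones over a fifth = augmented.

augmented fifth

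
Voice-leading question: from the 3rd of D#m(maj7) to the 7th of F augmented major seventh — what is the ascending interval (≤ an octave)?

minor 7th

D#m(maj7) has F# as its 3rd, and F augmented major seventh has E as its 7th.
From F# to E: 10 semitones over a seventh = minor.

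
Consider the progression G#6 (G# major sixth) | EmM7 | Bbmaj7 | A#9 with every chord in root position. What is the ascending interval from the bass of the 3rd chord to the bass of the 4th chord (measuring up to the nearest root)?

augmented 7th

The roots are Bb and A#.
From Bb to A#: 12 semitones over a seventh = augmented.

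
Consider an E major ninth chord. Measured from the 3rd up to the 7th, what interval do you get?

P5

E major ninth is spelled E–G#–B–D#–F#.
So we need the interval from G# up to D#.
Counting 5 letters and 7 half steps from G# gives a perfect fifth.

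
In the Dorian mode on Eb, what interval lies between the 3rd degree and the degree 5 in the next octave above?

Spelling the Dorian mode on Eb: Eb F Gb Ab Bb C Db.
The 3rd degree is Gb and the degree 5 (up an octave) is Bb.
Counting 10 letters and 16 half steps from Gb gives a major tenth.

M10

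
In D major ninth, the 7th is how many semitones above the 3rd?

D major ninth is spelled D-F#-A-C#-E.
F# to C# is a perfect fifth: 7 semitones.

7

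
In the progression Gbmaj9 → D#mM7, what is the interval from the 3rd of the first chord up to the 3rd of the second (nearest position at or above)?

Gbmaj9 has Bb as its 3rd, and D#mM7 has F# as its 3rd.
5 letter names make it a fifth; at 8 semitones (a half step wider than perfect) the quality is augmented.

augmented fifth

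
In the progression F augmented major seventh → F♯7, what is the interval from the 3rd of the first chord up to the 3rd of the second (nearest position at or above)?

augmented unison

The 3rd of F augmented major seventh is A; the 3rd of F♯7 is A♯.
1 letter names make it a unison; at 1 semitone (a half step wider than perfect) the quality is augmented.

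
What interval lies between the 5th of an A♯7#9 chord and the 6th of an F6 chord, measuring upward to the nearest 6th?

The 5th of A♯7#9 is E♯; the 6th of F6 is D.
7 letter names make it a seventh; at 9 semitones (a whole step narrower than major) the quality is diminished.

d7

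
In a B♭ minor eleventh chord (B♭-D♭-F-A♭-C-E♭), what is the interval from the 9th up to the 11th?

minor third

So we need the interval from C up to E♭.
3 letter names make it a third; at 3 semitones (a half step narrower than major) the quality is minor.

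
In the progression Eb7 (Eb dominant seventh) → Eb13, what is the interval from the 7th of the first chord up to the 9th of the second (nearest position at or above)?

M3

Eb7 (Eb dominant seventh) has Db as its 7th, and Eb13 has F as its 9th.
From Db to F is 4 semitones, exactly the major third.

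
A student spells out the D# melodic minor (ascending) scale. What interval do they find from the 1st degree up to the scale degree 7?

major seventh

D# melodic minor: D# E# F# G# A# B# C##.
So we need the interval from D# up to C##.
From D# to C## is 11 semitones, exactly the major seventh.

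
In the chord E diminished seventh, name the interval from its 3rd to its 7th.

diminished fifth

Edim7: E–G–B♭–D♭.
So we need the interval from G up to D♭.
G up to D♭ is 6 semitones, a half step narrower than a perfect fifth, so the interval is diminished.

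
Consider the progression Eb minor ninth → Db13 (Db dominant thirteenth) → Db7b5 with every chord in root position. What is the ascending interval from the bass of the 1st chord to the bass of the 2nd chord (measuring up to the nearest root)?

The roots are Eb and Db.
7 letter names make it a seventh; at 10 semitones (a half step narrower than major) the quality is minor.

minor 7th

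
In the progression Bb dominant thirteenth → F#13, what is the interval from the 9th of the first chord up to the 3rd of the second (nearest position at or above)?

augmented 6th

Bb dominant thirteenth has C as its 9th, and F#13 has A# as its 3rd.
From C to A#: 10 semitones over a sixth = augmented.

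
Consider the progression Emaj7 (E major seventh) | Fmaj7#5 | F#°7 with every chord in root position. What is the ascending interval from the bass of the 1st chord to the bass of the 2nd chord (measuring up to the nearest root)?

m2

The roots are E and F.
2 letter names make it a second; at 1 semitone (a half step narrower than major) the quality is minor.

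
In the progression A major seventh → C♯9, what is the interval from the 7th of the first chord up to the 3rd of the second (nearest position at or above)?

major 6th

The 7th of A major seventh is G♯; the 3rd of C♯9 is E♯.
From G♯ to E♯ is 9 semitones, exactly the major sixth.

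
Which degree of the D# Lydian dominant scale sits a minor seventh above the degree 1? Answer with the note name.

C#

The scale is D# E# F## G## A# B# C#.
The degree 1 is D#; a minor seventh above that is C# — scale degree 7.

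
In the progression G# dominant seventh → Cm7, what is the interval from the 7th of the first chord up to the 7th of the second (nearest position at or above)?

The 7th of G# dominant seventh is F#; the 7th of Cm7 is Bb.
4 letter names make it a fourth; at 4 semitones (a half step narrower than perfect) the quality is diminished.

diminished fourth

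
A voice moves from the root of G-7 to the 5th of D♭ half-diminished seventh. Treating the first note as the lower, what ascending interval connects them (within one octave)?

The root of G-7 is G; the 5th of D♭ half-diminished seventh is A𝄫.
From G to A𝄫: 0 semitones over a second = diminished.

diminished second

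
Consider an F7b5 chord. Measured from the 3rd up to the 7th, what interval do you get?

F dominant seventh flat five is spelled F, A, Cb, Eb.
That puts A below Eb.
From A to Eb: 6 semitones over a fifth = diminished.

d5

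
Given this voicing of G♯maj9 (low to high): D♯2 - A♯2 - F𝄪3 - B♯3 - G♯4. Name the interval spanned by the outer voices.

The outer voices are D♯2 and G♯4.
Counting 18 letters and 29 half steps from D♯ gives a perfect 18th.

perfect 18th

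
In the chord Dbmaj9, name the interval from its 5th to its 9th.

Spelling the chord: Db, F, Ab, C, Eb.
The 5th is Ab and the 9th is Eb.
From Ab to Eb is 7 semitones, exactly the perfect fifth.

P5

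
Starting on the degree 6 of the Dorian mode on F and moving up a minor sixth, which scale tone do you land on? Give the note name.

The scale is F G Ab Bb C D Eb.
The degree 6 is D; a minor sixth above that is Bb — scale degree 4.

Bb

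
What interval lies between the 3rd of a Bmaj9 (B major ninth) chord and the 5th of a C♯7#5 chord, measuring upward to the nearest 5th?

Bmaj9 (B major ninth) has D♯ as its 3rd, and C♯7#5 has G𝄪 as its 5th.
D♯ up to G𝄪 is 6 semitones, a half step wider than a perfect fourth, so the interval is augmented.

augmented 4th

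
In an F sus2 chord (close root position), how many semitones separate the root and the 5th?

7

F sus2 is spelled F, G, C.
F to C is a perfect fifth: 7 semitones.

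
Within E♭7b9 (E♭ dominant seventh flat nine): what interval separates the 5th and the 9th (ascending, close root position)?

Spelling the chord: E♭-G-B♭-D♭-F♭.
So we need the interval from B♭ up to F♭.
B♭ up to F♭ is 6 semitones, a half step narrower than a perfect fifth, so the interval is diminished.

d5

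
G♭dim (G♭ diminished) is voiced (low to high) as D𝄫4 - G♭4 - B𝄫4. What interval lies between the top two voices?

Those voices are G♭4 and B𝄫4.
From G♭ to B𝄫: 3 semitones over a third = minor.

minor third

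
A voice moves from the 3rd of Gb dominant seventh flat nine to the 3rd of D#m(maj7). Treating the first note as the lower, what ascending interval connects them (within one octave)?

Gb dominant seventh flat nine has Bb as its 3rd, and D#m(maj7) has F# as its 3rd.
Bb up to F# is 8 semitones, a half step wider than a perfect fifth, so the interval is augmented.

augmented fifth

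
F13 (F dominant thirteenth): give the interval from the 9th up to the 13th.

perfect fifth

Spelling the chord: F A C E♭ G D.
So we need the interval from G up to D.
Counting 5 letters and 7 half steps from G gives a perfect fifth.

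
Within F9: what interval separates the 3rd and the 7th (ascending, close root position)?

The chord tones of F9 (F dominant ninth) are F-A-C-E♭-G.
The 3rd is A and the 7th is E♭.
5 letter names make it a fifth; at 6 semitones (a half step narrower than perfect) the quality is diminished.
That tritone between 3rd and 7th is what gives the dominant seventh its pull toward resolution.

diminished fifth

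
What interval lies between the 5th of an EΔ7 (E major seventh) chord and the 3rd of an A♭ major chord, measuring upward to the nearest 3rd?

minor second

EΔ7 (E major seventh) has B as its 5th, and A♭ major has C as its 3rd.
2 letter names make it a second; at 1 semitone (a half step narrower than major) the quality is minor.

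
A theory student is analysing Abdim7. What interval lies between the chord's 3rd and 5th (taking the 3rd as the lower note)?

minor third

The chord tones of Ab°7 are Ab-Cb-Ebb-Gbb.
3rd = Cb; 5th = Ebb.
Cb up to Ebb is 3 semitones, a half step narrower than a major third, so the interval is minor.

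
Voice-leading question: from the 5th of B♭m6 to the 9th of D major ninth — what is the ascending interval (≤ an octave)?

major seventh

B♭m6 has F as its 5th, and D major ninth has E as its 9th.
From F to E is 11 semitones, exactly the major seventh.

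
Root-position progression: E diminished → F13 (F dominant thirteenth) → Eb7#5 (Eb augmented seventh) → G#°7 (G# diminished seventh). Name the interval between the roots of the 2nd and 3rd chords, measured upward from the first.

The roots are F and Eb.
7 letter names make it a seventh; at 10 semitones (a half step narrower than major) the quality is minor.

minor seventh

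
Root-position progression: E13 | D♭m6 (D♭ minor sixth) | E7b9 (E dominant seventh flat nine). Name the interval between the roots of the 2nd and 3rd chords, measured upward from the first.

augmented second

The roots are D♭ and E.
From D♭ to E: 3 semitones over a second = augmented.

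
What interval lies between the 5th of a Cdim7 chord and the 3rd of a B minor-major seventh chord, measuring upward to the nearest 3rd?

augmented 5th

Cdim7 has Gb as its 5th, and B minor-major seventh has D as its 3rd.
5 letter names make it a fifth; at 8 semitones (a half step wider than perfect) the quality is augmented.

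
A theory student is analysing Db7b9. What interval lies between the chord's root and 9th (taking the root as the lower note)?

minor ninth

The chord tones of Db dominant seventh flat nine are Db, F, Ab, Cb, Ebb.
Root = Db; 9th = Ebb.
Db up to Ebb is 13 semitones, a half step narrower than a major ninth, so the interval is minor.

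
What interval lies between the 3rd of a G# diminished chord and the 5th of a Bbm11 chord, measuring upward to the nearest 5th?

G# diminished has B as its 3rd, and Bbm11 has F as its 5th.
B up to F is 6 semitones, a half step narrower than a perfect fifth, so the interval is diminished.

diminished fifth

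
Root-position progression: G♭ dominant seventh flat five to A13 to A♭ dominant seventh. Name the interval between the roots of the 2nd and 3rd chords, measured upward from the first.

diminished 8th

The roots are A and A♭.
From A to A♭: 11 semitones over an octave = diminished.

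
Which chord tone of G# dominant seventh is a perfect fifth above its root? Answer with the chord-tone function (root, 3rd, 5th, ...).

G#7 (G# dominant seventh) is spelled G#-B#-D#-F#.
The root is G#. A perfect fifth above G# is D#.
D# is the chord's 5th.

5th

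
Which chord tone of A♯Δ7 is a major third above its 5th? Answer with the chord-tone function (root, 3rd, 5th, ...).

Spelling the chord: A♯-C𝄪-E♯-G𝄪.
The 5th is E♯. A major third above E♯ is G𝄪.
G𝄪 is the chord's 7th.

7th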